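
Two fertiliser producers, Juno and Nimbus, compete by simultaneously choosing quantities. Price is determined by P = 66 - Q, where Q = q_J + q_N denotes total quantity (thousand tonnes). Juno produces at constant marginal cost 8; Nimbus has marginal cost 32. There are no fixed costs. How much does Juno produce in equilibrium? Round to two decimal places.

27.33

Juno's profit: π_J = (66 - Q)q_J - (8q_J). Setting ∂π_J/∂q_J = 0: 58 - 2q_J - (q_N) = 0.
Nimbus's first-order condition: 34 - 2q_N - (q_J) = 0.
So q_J = (58 - q_N)/2 and q_N = (34 - q_J)/2.
Solving the pair: q_J = 82/3, q_N = 10/3.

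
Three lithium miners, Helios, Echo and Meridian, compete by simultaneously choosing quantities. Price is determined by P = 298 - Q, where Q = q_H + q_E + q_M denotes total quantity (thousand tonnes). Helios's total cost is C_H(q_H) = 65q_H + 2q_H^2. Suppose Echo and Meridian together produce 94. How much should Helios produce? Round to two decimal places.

With rivals' combined output fixed at 94, Helios's profit is π_H = (298 - 94 - q_H)q_H - (65q_H + 2q_H²) = (204 - q_H)q_H - (65q_H + 2q_H²).
∂π_H/∂q_H = 139 - 6q_H = 0, so q_H = 139/6.

23.17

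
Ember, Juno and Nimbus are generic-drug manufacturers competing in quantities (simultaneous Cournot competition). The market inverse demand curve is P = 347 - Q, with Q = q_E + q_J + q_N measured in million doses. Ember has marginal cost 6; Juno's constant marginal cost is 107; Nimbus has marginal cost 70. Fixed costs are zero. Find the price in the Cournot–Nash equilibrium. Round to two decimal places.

132.50

Ember's profit: π_E = (347 - Q)q_E - (6q_E). Setting ∂π_E/∂q_E = 0: 341 - 2q_E - (q_J + q_N) = 0.
Juno's profit: π_J = (347 - Q)q_J - (107q_J). Setting ∂π_J/∂q_J = 0: 240 - 2q_J - (q_E + q_N) = 0.
Nimbus's first-order condition: 277 - 2q_N - (q_E + q_J) = 0.
Summing all 3 equations gives 858 − 4Q = 0, hence Q = 429/2.
Back-substituting: q_E = (341 − 429/2) = 253/2, q_J = (240 − 429/2) = 51/2, q_N = (277 − 429/2) = 125/2.
Total output Q = 429/2, so price P = 347 - 429/2 = 265/2.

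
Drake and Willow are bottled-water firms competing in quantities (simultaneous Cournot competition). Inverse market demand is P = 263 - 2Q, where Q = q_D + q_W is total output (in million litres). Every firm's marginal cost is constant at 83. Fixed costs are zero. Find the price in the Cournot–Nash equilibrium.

143

Each firm earns π_i = (263 - 2Q)q_i - 83q_i.
First-order condition (treating rivals' output as given): 180 - 4q_i - 2q_j = 0.
With identical firms every q_j equals q_i, so q_j = q_i and 180 = 6q_i, giving q_i = 30.
Total output Q = 60, so price P = 263 - 2·60 = 143.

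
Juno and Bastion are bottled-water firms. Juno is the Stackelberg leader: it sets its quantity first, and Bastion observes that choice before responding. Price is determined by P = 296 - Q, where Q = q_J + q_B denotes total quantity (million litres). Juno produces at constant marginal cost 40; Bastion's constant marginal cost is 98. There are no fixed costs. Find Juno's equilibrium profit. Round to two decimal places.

The follower Bastion best-responds to any q_J: π_B = (296 - Q)q_B - 98q_B.
Follower FOC: 198 - q_J - 2q_B = 0, so q_B(q_J) = (198 - q_J)/2.
The leader anticipates this reaction. Substituting into P = 296 - Q gives P = 197 - (1/2)q_J, so π_J = (197 - (1/2)q_J)q_J - 40q_J.
Maximising: ∂π_J/∂q_J = 157 - q_J = 0, giving q_J = 157.
Then q_B = (198 - 157)/2 = 41/2.
Price P = 296 - 355/2 = 237/2.
Juno's profit: (237/2 - 40)·157 = 12324.5000.

12324.50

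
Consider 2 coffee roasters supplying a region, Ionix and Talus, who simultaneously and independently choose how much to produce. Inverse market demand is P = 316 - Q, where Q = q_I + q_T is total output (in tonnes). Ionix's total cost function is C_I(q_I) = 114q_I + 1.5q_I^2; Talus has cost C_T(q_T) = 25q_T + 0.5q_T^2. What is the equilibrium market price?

Ionix's profit: π_I = (316 - Q)q_I - (114q_I + (3/2)q_I²). Setting ∂π_I/∂q_I = 0: 202 - 5q_I - (q_T) = 0.
Talus's profit: π_T = (316 - Q)q_T - (25q_T + (1/2)q_T²). Setting ∂π_T/∂q_T = 0: 291 - 3q_T - (q_I) = 0.
Best responses: q_I = (202 - q_T)/5, q_T = (291 - q_I)/3.
Substituting one into the other gives q_I = 45/2 and q_T = 179/2.
Total output Q = 112, so price P = 316 - 112 = 204.

204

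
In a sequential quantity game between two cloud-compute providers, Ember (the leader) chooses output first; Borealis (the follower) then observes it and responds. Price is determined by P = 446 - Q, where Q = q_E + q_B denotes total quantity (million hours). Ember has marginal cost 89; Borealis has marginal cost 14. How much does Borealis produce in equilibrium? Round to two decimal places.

145.50

Solve by backward induction. Given q_E, the follower Borealis maximises π_B = (446 - q_E - q_B)q_B - 14q_B.
Follower FOC: 432 - q_E - 2q_B = 0, so q_B(q_E) = (432 - q_E)/2.
The leader anticipates this reaction. Substituting into P = 446 - Q gives P = 230 - (1/2)q_E, so π_E = (230 - (1/2)q_E)q_E - 89q_E.
Maximising: ∂π_E/∂q_E = 141 - q_E = 0, giving q_E = 141.
Then q_B = (432 - 141)/2 = 291/2.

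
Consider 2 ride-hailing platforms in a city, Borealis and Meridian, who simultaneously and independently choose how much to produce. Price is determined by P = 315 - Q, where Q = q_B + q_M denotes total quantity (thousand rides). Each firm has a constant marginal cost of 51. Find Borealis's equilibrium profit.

7744

Each firm earns π_i = (315 - Q)q_i - 51q_i.
Setting ∂π_i/∂q_i = 0 with rivals' quantities fixed: 264 - 2q_i - q_j = 0.
By symmetry each firm produces the same amount; substituting q_j = q_i yields q_i = 264/3 = 88.
Price P = 315 - 176 = 139.
Borealis's profit: (139 - 51)·88 = 7744.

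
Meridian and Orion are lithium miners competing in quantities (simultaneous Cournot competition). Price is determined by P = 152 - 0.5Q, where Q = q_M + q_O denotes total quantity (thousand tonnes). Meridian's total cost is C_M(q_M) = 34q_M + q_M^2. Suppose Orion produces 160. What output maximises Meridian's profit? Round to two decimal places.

12.67

With the rival's output fixed at 160, Meridian's profit is π_M = (152 - (1/2)·160 - (1/2)q_M)q_M - (34q_M + q_M²) = (72 - (1/2)q_M)q_M - (34q_M + q_M²).
∂π_M/∂q_M = 38 - 3q_M = 0, so q_M = 38/3.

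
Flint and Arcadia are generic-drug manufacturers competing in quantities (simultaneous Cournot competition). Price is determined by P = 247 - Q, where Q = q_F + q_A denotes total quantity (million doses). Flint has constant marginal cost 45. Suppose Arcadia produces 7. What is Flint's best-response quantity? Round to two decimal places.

97.50

With the rival's output fixed at 7, Flint's profit is π_F = (247 - 7 - q_F)q_F - (45q_F) = (240 - q_F)q_F - (45q_F).
∂π_F/∂q_F = 195 - 2q_F = 0, so q_F = 195/2.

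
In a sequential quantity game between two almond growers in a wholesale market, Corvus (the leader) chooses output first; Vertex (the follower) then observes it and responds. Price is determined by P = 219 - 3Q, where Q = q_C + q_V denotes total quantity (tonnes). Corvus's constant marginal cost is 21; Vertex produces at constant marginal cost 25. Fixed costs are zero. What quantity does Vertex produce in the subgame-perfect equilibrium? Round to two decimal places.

15.50

Solve by backward induction. Given q_C, the follower Vertex maximises π_V = (219 - 3q_C - 3q_V)q_V - 25q_V.
Setting the follower's marginal profit to zero, 194 - 3q_C - 6q_V = 0, i.e. q_V = (194 - 3q_C)/6.
The leader anticipates this reaction. Substituting into P = 219 - 3Q gives P = 122 - (3/2)q_C, so π_C = (122 - (3/2)q_C)q_C - 21q_C.
Maximising: ∂π_C/∂q_C = 101 - 3q_C = 0, giving q_C = 101/3.
Then q_V = (194 - 3·(101/3))/6 = 31/2.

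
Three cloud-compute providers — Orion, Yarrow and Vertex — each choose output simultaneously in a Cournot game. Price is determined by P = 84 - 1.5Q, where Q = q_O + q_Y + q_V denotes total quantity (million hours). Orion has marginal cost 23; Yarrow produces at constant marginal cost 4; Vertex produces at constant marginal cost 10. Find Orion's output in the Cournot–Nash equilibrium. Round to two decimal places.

Orion's profit: π_O = (84 - 1.5Q)q_O - (23q_O). Setting ∂π_O/∂q_O = 0: 61 - 3q_O - (3/2)(q_Y + q_V) = 0.
Yarrow's profit: π_Y = (84 - 1.5Q)q_Y - (4q_Y). Setting ∂π_Y/∂q_Y = 0: 80 - 3q_Y - (3/2)(q_O + q_V) = 0.
Vertex's first-order condition: 74 - 3q_V - (3/2)(q_O + q_Y) = 0.
Summing all 3 equations gives 215 − 6Q = 0, hence Q = 215/6.
Back-substituting: q_O = (61 − 215/4)/(3/2) = 29/6, q_Y = (80 − 215/4)/(3/2) = 35/2, q_V = (74 − 215/4)/(3/2) = 27/2.

4.83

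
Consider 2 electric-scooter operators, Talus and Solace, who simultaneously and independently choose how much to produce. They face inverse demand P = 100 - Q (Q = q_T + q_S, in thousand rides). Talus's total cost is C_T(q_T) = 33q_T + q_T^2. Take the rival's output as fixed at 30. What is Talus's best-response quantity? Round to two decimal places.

9.25

With the rival's output fixed at 30, Talus's profit is π_T = (100 - 30 - q_T)q_T - (33q_T + q_T²) = (70 - q_T)q_T - (33q_T + q_T²).
∂π_T/∂q_T = 37 - 4q_T = 0, so q_T = 37/4.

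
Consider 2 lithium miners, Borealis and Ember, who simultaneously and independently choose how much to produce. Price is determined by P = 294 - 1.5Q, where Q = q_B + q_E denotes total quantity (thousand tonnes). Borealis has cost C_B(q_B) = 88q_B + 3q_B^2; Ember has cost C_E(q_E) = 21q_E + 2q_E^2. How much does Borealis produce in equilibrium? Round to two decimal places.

17.00

Borealis's profit: π_B = (294 - 1.5Q)q_B - (88q_B + 3q_B²). Setting ∂π_B/∂q_B = 0: 206 - 9q_B - (3/2)(q_E) = 0.
Ember's first-order condition: 273 - 7q_E - (3/2)(q_B) = 0.
So q_B = (206 - (3/2)q_E)/9 and q_E = (273 - (3/2)q_B)/7.
Solving the pair: q_B = 16.9959, q_E = 35.3580.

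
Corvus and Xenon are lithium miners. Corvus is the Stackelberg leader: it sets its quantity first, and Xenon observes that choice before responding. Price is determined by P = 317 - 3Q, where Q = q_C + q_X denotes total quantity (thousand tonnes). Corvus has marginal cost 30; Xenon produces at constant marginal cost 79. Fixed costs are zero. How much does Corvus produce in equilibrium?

56

Solve by backward induction. Given q_C, the follower Xenon maximises π_X = (317 - 3q_C - 3q_X)q_X - 79q_X.
Follower FOC: 238 - 3q_C - 6q_X = 0, so q_X(q_C) = (238 - 3q_C)/6.
The leader anticipates this reaction. Substituting into P = 317 - 3Q gives P = 198 - (3/2)q_C, so π_C = (198 - (3/2)q_C)q_C - 30q_C.
Maximising: ∂π_C/∂q_C = 168 - 3q_C = 0, giving q_C = 56.
Then q_X = (238 - 3·56)/6 = 35/3.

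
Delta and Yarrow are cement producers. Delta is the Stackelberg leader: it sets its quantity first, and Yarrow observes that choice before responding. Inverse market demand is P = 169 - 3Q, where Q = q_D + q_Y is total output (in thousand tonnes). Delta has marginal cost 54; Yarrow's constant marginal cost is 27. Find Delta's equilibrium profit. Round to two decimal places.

Solve by backward induction. Given q_D, the follower Yarrow maximises π_Y = (169 - 3q_D - 3q_Y)q_Y - 27q_Y.
∂π_Y/∂q_Y = 142 - 3q_D - 6q_Y = 0 gives the reaction function q_Y = (142 - 3q_D)/6.
Delta substitutes q_Y(q_D) into its own profit: π_D = q_D(169 - 3q_D - (142 - 3q_D)/2) - 54q_D = (98 - (3/2)q_D)q_D - 54q_D.
The leader's first-order condition 44 - 3q_D = 0 yields q_D = 44/3.
Then q_Y = (142 - 3·(44/3))/6 = 49/3.
Price P = 169 - 3·31 = 76.
Delta's profit: (76 - 54)·(44/3) = 968/3.

322.67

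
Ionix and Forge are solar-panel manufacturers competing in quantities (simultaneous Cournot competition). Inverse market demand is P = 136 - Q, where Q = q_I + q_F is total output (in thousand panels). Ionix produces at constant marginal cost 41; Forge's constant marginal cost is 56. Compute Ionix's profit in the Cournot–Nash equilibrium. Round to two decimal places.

Ionix's profit: π_I = (136 - Q)q_I - (41q_I). Setting ∂π_I/∂q_I = 0: 95 - 2q_I - (q_F) = 0.
Forge's first-order condition: 80 - 2q_F - (q_I) = 0.
Best responses: q_I = (95 - q_F)/2, q_F = (80 - q_I)/2.
Substituting one into the other gives q_I = 110/3 and q_F = 65/3.
Price P = 136 - 175/3 = 233/3.
Ionix's profit: (233/3 - 41)·(110/3) = 1344.4444.

1344.44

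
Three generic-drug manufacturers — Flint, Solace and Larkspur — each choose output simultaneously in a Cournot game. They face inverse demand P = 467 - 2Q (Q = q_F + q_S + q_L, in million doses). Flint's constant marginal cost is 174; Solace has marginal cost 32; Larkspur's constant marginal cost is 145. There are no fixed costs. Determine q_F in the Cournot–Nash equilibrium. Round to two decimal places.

Flint's profit: π_F = (467 - 2Q)q_F - (174q_F). Setting ∂π_F/∂q_F = 0: 293 - 4q_F - 2(q_S + q_L) = 0.
Solace's profit: π_S = (467 - 2Q)q_S - (32q_S). Setting ∂π_S/∂q_S = 0: 435 - 4q_S - 2(q_F + q_L) = 0.
Larkspur's first-order condition: 322 - 4q_L - 2(q_F + q_S) = 0.
Adding the 3 conditions: 1050 − 4Q − 4Q = 0, i.e. Q = 525/4.
Back-substituting: q_F = (293 − 525/2)/2 = 61/4, q_S = (435 − 525/2)/2 = 345/4, q_L = (322 − 525/2)/2 = 119/4.

15.25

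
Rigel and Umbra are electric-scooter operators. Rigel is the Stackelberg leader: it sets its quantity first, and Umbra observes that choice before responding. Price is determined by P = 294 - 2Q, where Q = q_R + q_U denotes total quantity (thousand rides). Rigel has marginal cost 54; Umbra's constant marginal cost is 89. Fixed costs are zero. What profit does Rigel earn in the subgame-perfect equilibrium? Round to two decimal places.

The follower Umbra best-responds to any q_R: π_U = (294 - 2Q)q_U - 89q_U.
∂π_U/∂q_U = 205 - 2q_R - 4q_U = 0 gives the reaction function q_U = (205 - 2q_R)/4.
The leader anticipates this reaction. Substituting into P = 294 - 2Q gives P = 383/2 - q_R, so π_R = (383/2 - q_R)q_R - 54q_R.
Maximising: ∂π_R/∂q_R = 275/2 - 2q_R = 0, giving q_R = 275/4.
Then q_U = (205 - 2·(275/4))/4 = 135/8.
Price P = 294 - 2·(685/8) = 491/4.
Rigel's profit: (491/4 - 54)·(275/4) = 4726.5625.

4726.56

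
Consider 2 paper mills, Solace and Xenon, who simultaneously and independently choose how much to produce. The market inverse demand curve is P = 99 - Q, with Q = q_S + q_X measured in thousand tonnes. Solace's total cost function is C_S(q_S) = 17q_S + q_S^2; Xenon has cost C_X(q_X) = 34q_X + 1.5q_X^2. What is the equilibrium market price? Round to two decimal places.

71.47

Solace's profit: π_S = (99 - Q)q_S - (17q_S + q_S²). Setting ∂π_S/∂q_S = 0: 82 - 4q_S - (q_X) = 0.
Xenon's profit: π_X = (99 - Q)q_X - (34q_X + (3/2)q_X²). Setting ∂π_X/∂q_X = 0: 65 - 5q_X - (q_S) = 0.
Rearranging gives the reaction functions q_S = (82 - q_X)/4 and q_X = (65 - q_S)/5.
Substituting one into the other gives q_S = 345/19 and q_X = 178/19.
Total output Q = 523/19, so price P = 99 - 523/19 = 1358/19.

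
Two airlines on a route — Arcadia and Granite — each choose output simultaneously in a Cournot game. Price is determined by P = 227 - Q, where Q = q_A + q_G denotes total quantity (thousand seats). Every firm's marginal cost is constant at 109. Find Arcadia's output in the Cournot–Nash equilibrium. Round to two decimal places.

Each firm earns π_i = (227 - Q)q_i - 109q_i.
First-order condition (treating rivals' output as given): 118 - 2q_i - q_j = 0.
By symmetry each firm produces the same amount; substituting q_j = q_i yields q_i = 118/3.

39.33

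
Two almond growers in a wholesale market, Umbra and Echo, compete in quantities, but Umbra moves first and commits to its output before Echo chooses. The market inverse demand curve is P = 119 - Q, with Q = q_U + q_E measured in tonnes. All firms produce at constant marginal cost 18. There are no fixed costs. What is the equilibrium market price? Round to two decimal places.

43.25

Solve by backward induction. Given q_U, the follower Echo maximises π_E = (119 - q_U - q_E)q_E - 18q_E.
Follower FOC: 101 - q_U - 2q_E = 0, so q_E(q_U) = (101 - q_U)/2.
The leader anticipates this reaction. Substituting into P = 119 - Q gives P = 137/2 - (1/2)q_U, so π_U = (137/2 - (1/2)q_U)q_U - 18q_U.
The leader's first-order condition 101/2 - q_U = 0 yields q_U = 101/2.
Then q_E = (101 - 101/2)/2 = 101/4.
Total output Q = 303/4, so price P = 119 - 303/4 = 173/4.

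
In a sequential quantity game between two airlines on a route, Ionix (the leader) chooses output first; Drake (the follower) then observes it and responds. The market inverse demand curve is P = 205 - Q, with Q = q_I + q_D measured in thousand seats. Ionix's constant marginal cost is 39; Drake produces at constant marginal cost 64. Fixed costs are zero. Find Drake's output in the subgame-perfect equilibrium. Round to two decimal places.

The follower Drake best-responds to any q_I: π_D = (205 - Q)q_D - 64q_D.
Follower FOC: 141 - q_I - 2q_D = 0, so q_D(q_I) = (141 - q_I)/2.
Ionix substitutes q_D(q_I) into its own profit: π_I = q_I(205 - q_I - (141 - q_I)/2) - 39q_I = (269/2 - (1/2)q_I)q_I - 39q_I.
The leader's first-order condition 191/2 - q_I = 0 yields q_I = 191/2.
Then q_D = (141 - 191/2)/2 = 91/4.

22.75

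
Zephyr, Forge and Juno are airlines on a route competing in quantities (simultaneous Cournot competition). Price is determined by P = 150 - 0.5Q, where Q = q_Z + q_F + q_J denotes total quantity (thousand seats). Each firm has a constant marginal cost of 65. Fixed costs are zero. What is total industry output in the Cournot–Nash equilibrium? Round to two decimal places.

127.50

A representative firm's profit is π_i = q_i(150 - 0.5Q) - 65q_i.
Setting ∂π_i/∂q_i = 0 with rivals' quantities fixed: 85 - q_i - (1/2)·Σ_{j≠i} q_j = 0.
With identical firms every q_j equals q_i, so Σ_{j≠i} q_j = 2q_i and 85 = 2q_i, giving q_i = 85/2.
Total output Q = 85/2 + 85/2 + 85/2 = 255/2.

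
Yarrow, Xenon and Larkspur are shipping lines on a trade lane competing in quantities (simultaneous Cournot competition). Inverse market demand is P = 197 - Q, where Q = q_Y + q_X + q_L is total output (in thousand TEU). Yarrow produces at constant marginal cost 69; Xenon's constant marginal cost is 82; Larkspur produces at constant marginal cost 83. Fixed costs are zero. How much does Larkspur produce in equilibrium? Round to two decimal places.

24.75

Yarrow's profit: π_Y = (197 - Q)q_Y - (69q_Y). Setting ∂π_Y/∂q_Y = 0: 128 - 2q_Y - (q_X + q_L) = 0.
Xenon's profit: π_X = (197 - Q)q_X - (82q_X). Setting ∂π_X/∂q_X = 0: 115 - 2q_X - (q_Y + q_L) = 0.
Larkspur's profit: π_L = (197 - Q)q_L - (83q_L). Setting ∂π_L/∂q_L = 0: 114 - 2q_L - (q_Y + q_X) = 0.
Adding the 3 first-order conditions: 357 − 4Q = 0, so Q = 357/4.
Back-substituting: q_Y = (128 − 357/4) = 155/4, q_X = (115 − 357/4) = 103/4, q_L = (114 − 357/4) = 99/4.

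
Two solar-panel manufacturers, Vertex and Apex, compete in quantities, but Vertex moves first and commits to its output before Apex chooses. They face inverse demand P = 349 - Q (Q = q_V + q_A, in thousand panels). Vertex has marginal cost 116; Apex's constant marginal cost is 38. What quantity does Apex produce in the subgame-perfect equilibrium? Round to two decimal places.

The follower Apex best-responds to any q_V: π_A = (349 - Q)q_A - 38q_A.
Follower FOC: 311 - q_V - 2q_A = 0, so q_A(q_V) = (311 - q_V)/2.
Vertex substitutes q_A(q_V) into its own profit: π_V = q_V(349 - q_V - (311 - q_V)/2) - 116q_V = (387/2 - (1/2)q_V)q_V - 116q_V.
Leader FOC: 155/2 - q_V = 0, so q_V = 155/2.
Then q_A = (311 - 155/2)/2 = 467/4.

116.75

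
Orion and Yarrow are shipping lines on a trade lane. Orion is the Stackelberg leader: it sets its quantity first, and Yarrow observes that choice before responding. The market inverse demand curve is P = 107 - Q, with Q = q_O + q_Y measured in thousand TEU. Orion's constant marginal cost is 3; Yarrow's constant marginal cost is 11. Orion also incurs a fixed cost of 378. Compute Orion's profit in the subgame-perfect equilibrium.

1190

The follower Yarrow best-responds to any q_O: π_Y = (107 - Q)q_Y - 11q_Y.
∂π_Y/∂q_Y = 96 - q_O - 2q_Y = 0 gives the reaction function q_Y = (96 - q_O)/2.
The leader anticipates this reaction. Substituting into P = 107 - Q gives P = 59 - (1/2)q_O, so π_O = (59 - (1/2)q_O)q_O - 3q_O.
The leader's first-order condition 56 - q_O = 0 yields q_O = 56.
Then q_Y = (96 - 56)/2 = 20.
Price P = 107 - 76 = 31.
Orion's profit: (31 - 3)·56 - 378 = 1190.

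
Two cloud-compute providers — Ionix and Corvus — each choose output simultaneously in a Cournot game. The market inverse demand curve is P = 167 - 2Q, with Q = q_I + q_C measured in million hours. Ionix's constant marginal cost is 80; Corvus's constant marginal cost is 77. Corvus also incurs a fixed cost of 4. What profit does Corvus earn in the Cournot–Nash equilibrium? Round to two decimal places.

Ionix's profit: π_I = (167 - 2Q)q_I - (80q_I). Setting ∂π_I/∂q_I = 0: 87 - 4q_I - 2(q_C) = 0.
Corvus's first-order condition: 90 - 4q_C - 2(q_I) = 0.
So q_I = (87 - 2q_C)/4 and q_C = (90 - 2q_I)/4.
Solving the pair: q_I = 14, q_C = 31/2.
Price P = 167 - 2·(59/2) = 108.
Corvus's profit: (108 - 77)·(31/2) - 4 = 953/2.

476.50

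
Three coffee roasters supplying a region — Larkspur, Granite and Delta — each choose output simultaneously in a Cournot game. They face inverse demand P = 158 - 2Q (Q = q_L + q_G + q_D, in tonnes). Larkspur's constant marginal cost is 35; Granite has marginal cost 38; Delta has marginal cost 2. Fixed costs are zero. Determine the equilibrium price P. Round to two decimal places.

Larkspur's profit: π_L = (158 - 2Q)q_L - (35q_L). Setting ∂π_L/∂q_L = 0: 123 - 4q_L - 2(q_G + q_D) = 0.
Granite's profit: π_G = (158 - 2Q)q_G - (38q_G). Setting ∂π_G/∂q_G = 0: 120 - 4q_G - 2(q_L + q_D) = 0.
Delta's profit: π_D = (158 - 2Q)q_D - (2q_D). Setting ∂π_D/∂q_D = 0: 156 - 4q_D - 2(q_L + q_G) = 0.
Summing all 3 equations gives 399 − 8Q = 0, hence Q = 399/8.
Back-substituting: q_L = (123 − 399/4)/2 = 93/8, q_G = (120 − 399/4)/2 = 81/8, q_D = (156 − 399/4)/2 = 225/8.
Total output Q = 399/8, so price P = 158 - 2·(399/8) = 233/4.

58.25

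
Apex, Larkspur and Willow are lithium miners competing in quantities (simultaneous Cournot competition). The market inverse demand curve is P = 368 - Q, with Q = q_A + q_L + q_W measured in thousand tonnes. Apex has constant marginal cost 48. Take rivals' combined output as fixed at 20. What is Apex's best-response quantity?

With rivals' combined output fixed at 20, Apex's profit is π_A = (368 - 20 - q_A)q_A - (48q_A) = (348 - q_A)q_A - (48q_A).
∂π_A/∂q_A = 300 - 2q_A = 0, so q_A = 150.

150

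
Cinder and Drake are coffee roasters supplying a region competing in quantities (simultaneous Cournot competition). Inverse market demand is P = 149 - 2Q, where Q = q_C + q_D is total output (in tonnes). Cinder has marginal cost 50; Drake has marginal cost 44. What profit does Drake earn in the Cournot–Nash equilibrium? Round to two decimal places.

684.50

Cinder's profit: π_C = (149 - 2Q)q_C - (50q_C). Setting ∂π_C/∂q_C = 0: 99 - 4q_C - 2(q_D) = 0.
Drake's first-order condition: 105 - 4q_D - 2(q_C) = 0.
Best responses: q_C = (99 - 2q_D)/4, q_D = (105 - 2q_C)/4.
Solving the pair: q_C = 31/2, q_D = 37/2.
Price P = 149 - 2·34 = 81.
Drake's profit: (81 - 44)·(37/2) = 1369/2.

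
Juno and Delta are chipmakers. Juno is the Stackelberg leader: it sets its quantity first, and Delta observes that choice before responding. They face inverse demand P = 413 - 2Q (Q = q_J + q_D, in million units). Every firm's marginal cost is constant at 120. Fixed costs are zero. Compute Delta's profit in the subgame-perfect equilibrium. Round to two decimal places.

2682.78

Solve by backward induction. Given q_J, the follower Delta maximises π_D = (413 - 2q_J - 2q_D)q_D - 120q_D.
Setting the follower's marginal profit to zero, 293 - 2q_J - 4q_D = 0, i.e. q_D = (293 - 2q_J)/4.
Juno substitutes q_D(q_J) into its own profit: π_J = q_J(413 - 2q_J - (293 - 2q_J)/2) - 120q_J = (533/2 - q_J)q_J - 120q_J.
The leader's first-order condition 293/2 - 2q_J = 0 yields q_J = 293/4.
Then q_D = (293 - 2·(293/4))/4 = 293/8.
Price P = 413 - 2·(879/8) = 773/4.
Delta's profit: (773/4 - 120)·(293/8) = 2682.7813.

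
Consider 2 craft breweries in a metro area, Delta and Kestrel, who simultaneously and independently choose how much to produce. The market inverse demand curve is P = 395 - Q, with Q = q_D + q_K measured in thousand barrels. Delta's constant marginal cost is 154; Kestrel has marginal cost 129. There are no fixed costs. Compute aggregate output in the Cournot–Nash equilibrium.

169

Delta's profit: π_D = (395 - Q)q_D - (154q_D). Setting ∂π_D/∂q_D = 0: 241 - 2q_D - (q_K) = 0.
Kestrel's first-order condition: 266 - 2q_K - (q_D) = 0.
So q_D = (241 - q_K)/2 and q_K = (266 - q_D)/2.
Substituting one into the other gives q_D = 72 and q_K = 97.
Total output Q = 72 + 97 = 169.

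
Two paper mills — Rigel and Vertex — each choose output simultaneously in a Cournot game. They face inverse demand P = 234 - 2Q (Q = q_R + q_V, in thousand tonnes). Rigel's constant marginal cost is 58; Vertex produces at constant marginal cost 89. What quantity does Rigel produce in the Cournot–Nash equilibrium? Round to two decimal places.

34.50

Rigel's profit: π_R = (234 - 2Q)q_R - (58q_R). Setting ∂π_R/∂q_R = 0: 176 - 4q_R - 2(q_V) = 0.
Vertex's profit: π_V = (234 - 2Q)q_V - (89q_V). Setting ∂π_V/∂q_V = 0: 145 - 4q_V - 2(q_R) = 0.
So q_R = (176 - 2q_V)/4 and q_V = (145 - 2q_R)/4.
Substituting one into the other gives q_R = 69/2 and q_V = 19.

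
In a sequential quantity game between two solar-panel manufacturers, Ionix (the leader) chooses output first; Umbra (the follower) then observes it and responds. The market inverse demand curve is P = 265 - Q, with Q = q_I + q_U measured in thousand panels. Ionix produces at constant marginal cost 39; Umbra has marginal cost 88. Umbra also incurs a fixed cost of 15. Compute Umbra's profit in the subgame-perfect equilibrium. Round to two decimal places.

375.06

Solve by backward induction. Given q_I, the follower Umbra maximises π_U = (265 - q_I - q_U)q_U - 88q_U.
Follower FOC: 177 - q_I - 2q_U = 0, so q_U(q_I) = (177 - q_I)/2.
Ionix substitutes q_U(q_I) into its own profit: π_I = q_I(265 - q_I - (177 - q_I)/2) - 39q_I = (353/2 - (1/2)q_I)q_I - 39q_I.
Leader FOC: 275/2 - q_I = 0, so q_I = 275/2.
Then q_U = (177 - 275/2)/2 = 79/4.
Price P = 265 - 629/4 = 431/4.
Umbra's profit: (431/4 - 88)·(79/4) - 15 = 375.0625.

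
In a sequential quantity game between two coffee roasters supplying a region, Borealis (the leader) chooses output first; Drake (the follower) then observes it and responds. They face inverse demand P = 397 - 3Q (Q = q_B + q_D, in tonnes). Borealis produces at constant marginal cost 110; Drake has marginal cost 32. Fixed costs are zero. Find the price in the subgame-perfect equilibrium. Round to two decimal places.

The follower Drake best-responds to any q_B: π_D = (397 - 3Q)q_D - 32q_D.
Setting the follower's marginal profit to zero, 365 - 3q_B - 6q_D = 0, i.e. q_D = (365 - 3q_B)/6.
The leader anticipates this reaction. Substituting into P = 397 - 3Q gives P = 429/2 - (3/2)q_B, so π_B = (429/2 - (3/2)q_B)q_B - 110q_B.
Maximising: ∂π_B/∂q_B = 209/2 - 3q_B = 0, giving q_B = 209/6.
Then q_D = (365 - 3·(209/6))/6 = 521/12.
Total output Q = 313/4, so price P = 397 - 3·(313/4) = 649/4.

162.25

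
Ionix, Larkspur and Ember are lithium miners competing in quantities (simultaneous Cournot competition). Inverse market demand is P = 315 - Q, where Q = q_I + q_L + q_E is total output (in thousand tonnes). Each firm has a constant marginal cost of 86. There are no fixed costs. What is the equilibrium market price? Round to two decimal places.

A representative firm's profit is π_i = q_i(315 - Q) - 86q_i.
First-order condition (treating rivals' output as given): 229 - 2q_i - Σ_{j≠i} q_j = 0.
By symmetry each firm produces the same amount; substituting Σ_{j≠i} q_j = 2q_i yields q_i = 229/4.
Total output Q = 687/4, so price P = 315 - 687/4 = 573/4.

143.25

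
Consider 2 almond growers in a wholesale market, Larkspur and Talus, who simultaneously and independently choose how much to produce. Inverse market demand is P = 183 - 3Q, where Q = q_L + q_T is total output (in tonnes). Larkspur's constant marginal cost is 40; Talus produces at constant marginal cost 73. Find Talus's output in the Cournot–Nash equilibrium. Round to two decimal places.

Larkspur's profit: π_L = (183 - 3Q)q_L - (40q_L). Setting ∂π_L/∂q_L = 0: 143 - 6q_L - 3(q_T) = 0.
Talus's first-order condition: 110 - 6q_T - 3(q_L) = 0.
Rearranging gives the reaction functions q_L = (143 - 3q_T)/6 and q_T = (110 - 3q_L)/6.
Solving the pair: q_L = 176/9, q_T = 77/9.

8.56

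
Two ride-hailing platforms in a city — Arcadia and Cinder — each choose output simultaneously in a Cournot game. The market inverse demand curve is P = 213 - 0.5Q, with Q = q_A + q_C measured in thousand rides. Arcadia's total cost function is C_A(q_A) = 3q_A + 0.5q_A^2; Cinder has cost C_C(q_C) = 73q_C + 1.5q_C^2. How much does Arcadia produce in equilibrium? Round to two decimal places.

Arcadia's profit: π_A = (213 - 0.5Q)q_A - (3q_A + (1/2)q_A²). Setting ∂π_A/∂q_A = 0: 210 - 2q_A - (1/2)(q_C) = 0.
Cinder's first-order condition: 140 - 4q_C - (1/2)(q_A) = 0.
Best responses: q_A = (210 - (1/2)q_C)/2, q_C = (140 - (1/2)q_A)/4.
Solving the pair: q_A = 99.3548, q_C = 700/31.

99.35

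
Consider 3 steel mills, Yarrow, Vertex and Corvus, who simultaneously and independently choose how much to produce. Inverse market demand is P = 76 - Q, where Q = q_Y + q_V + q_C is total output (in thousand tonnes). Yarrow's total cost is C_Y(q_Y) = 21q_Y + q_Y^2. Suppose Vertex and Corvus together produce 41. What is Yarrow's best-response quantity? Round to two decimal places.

3.50

With rivals' combined output fixed at 41, Yarrow's profit is π_Y = (76 - 41 - q_Y)q_Y - (21q_Y + q_Y²) = (35 - q_Y)q_Y - (21q_Y + q_Y²).
∂π_Y/∂q_Y = 14 - 4q_Y = 0, so q_Y = 7/2.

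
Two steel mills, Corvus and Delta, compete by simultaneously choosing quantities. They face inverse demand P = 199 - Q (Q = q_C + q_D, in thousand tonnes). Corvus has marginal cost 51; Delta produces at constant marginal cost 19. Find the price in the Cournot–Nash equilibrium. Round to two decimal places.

Corvus's profit: π_C = (199 - Q)q_C - (51q_C). Setting ∂π_C/∂q_C = 0: 148 - 2q_C - (q_D) = 0.
Delta's first-order condition: 180 - 2q_D - (q_C) = 0.
Best responses: q_C = (148 - q_D)/2, q_D = (180 - q_C)/2.
Substituting one into the other gives q_C = 116/3 and q_D = 212/3.
Total output Q = 328/3, so price P = 199 - 328/3 = 269/3.

89.67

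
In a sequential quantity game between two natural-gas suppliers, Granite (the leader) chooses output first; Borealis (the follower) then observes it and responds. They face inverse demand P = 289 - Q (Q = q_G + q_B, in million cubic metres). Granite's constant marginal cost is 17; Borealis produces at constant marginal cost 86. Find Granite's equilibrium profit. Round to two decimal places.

The follower Borealis best-responds to any q_G: π_B = (289 - Q)q_B - 86q_B.
Follower FOC: 203 - q_G - 2q_B = 0, so q_B(q_G) = (203 - q_G)/2.
Granite substitutes q_B(q_G) into its own profit: π_G = q_G(289 - q_G - (203 - q_G)/2) - 17q_G = (375/2 - (1/2)q_G)q_G - 17q_G.
The leader's first-order condition 341/2 - q_G = 0 yields q_G = 341/2.
Then q_B = (203 - 341/2)/2 = 65/4.
Price P = 289 - 747/4 = 409/4.
Granite's profit: (409/4 - 17)·(341/2) = 14535.1250.

14535.13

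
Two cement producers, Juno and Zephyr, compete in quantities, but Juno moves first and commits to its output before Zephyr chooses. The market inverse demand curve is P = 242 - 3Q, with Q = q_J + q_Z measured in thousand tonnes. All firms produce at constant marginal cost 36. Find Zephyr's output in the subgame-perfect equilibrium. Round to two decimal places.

17.17

The follower Zephyr best-responds to any q_J: π_Z = (242 - 3Q)q_Z - 36q_Z.
Setting the follower's marginal profit to zero, 206 - 3q_J - 6q_Z = 0, i.e. q_Z = (206 - 3q_J)/6.
The leader anticipates this reaction. Substituting into P = 242 - 3Q gives P = 139 - (3/2)q_J, so π_J = (139 - (3/2)q_J)q_J - 36q_J.
The leader's first-order condition 103 - 3q_J = 0 yields q_J = 103/3.
Then q_Z = (206 - 3·(103/3))/6 = 103/6.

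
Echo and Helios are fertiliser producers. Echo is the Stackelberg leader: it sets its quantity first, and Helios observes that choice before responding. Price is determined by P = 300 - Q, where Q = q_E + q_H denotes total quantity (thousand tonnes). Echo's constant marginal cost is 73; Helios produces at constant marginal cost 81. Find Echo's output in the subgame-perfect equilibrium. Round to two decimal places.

117.50

The follower Helios best-responds to any q_E: π_H = (300 - Q)q_H - 81q_H.
∂π_H/∂q_H = 219 - q_E - 2q_H = 0 gives the reaction function q_H = (219 - q_E)/2.
The leader anticipates this reaction. Substituting into P = 300 - Q gives P = 381/2 - (1/2)q_E, so π_E = (381/2 - (1/2)q_E)q_E - 73q_E.
The leader's first-order condition 235/2 - q_E = 0 yields q_E = 235/2.
Then q_H = (219 - 235/2)/2 = 203/4.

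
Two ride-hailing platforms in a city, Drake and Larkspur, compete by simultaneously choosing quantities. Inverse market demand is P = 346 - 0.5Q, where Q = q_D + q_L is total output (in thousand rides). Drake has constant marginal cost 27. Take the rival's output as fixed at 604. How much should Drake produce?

With the rival's output fixed at 604, Drake's profit is π_D = (346 - (1/2)·604 - (1/2)q_D)q_D - (27q_D) = (44 - (1/2)q_D)q_D - (27q_D).
∂π_D/∂q_D = 17 - q_D = 0, so q_D = 17.

17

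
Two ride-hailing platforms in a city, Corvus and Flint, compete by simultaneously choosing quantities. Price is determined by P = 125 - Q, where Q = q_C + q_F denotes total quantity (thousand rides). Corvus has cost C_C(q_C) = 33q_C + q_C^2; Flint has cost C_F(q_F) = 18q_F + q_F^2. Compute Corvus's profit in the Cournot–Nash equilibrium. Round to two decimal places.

605.52

Corvus's profit: π_C = (125 - Q)q_C - (33q_C + q_C²). Setting ∂π_C/∂q_C = 0: 92 - 4q_C - (q_F) = 0.
Flint's profit: π_F = (125 - Q)q_F - (18q_F + q_F²). Setting ∂π_F/∂q_F = 0: 107 - 4q_F - (q_C) = 0.
Rearranging gives the reaction functions q_C = (92 - q_F)/4 and q_F = (107 - q_C)/4.
Substituting one into the other gives q_C = 87/5 and q_F = 112/5.
Price P = 125 - 199/5 = 426/5.
Corvus's profit: (426/5)·(87/5) - 33·(87/5) - (87/5)² = 605.5200.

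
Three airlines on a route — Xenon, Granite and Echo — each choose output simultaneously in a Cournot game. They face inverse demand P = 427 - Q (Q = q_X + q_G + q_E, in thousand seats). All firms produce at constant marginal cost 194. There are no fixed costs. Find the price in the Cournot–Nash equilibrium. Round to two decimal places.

Each firm earns π_i = (427 - Q)q_i - 194q_i.
First-order condition (treating rivals' output as given): 233 - 2q_i - Σ_{j≠i} q_j = 0.
With identical firms every q_j equals q_i, so Σ_{j≠i} q_j = 2q_i and 233 = 4q_i, giving q_i = 233/4.
Total output Q = 699/4, so price P = 427 - 699/4 = 1009/4.

252.25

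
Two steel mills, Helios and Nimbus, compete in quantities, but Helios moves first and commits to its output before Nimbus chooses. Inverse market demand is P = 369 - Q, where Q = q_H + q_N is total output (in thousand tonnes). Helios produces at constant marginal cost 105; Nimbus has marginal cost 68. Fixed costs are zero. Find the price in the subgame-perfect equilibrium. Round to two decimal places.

Solve by backward induction. Given q_H, the follower Nimbus maximises π_N = (369 - q_H - q_N)q_N - 68q_N.
∂π_N/∂q_N = 301 - q_H - 2q_N = 0 gives the reaction function q_N = (301 - q_H)/2.
The leader anticipates this reaction. Substituting into P = 369 - Q gives P = 437/2 - (1/2)q_H, so π_H = (437/2 - (1/2)q_H)q_H - 105q_H.
The leader's first-order condition 227/2 - q_H = 0 yields q_H = 227/2.
Then q_N = (301 - 227/2)/2 = 375/4.
Total output Q = 829/4, so price P = 369 - 829/4 = 647/4.

161.75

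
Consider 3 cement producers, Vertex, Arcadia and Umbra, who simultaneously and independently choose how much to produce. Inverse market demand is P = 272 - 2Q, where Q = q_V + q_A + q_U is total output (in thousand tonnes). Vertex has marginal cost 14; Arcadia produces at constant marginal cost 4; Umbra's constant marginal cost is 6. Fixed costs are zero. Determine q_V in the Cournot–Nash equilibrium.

Vertex's profit: π_V = (272 - 2Q)q_V - (14q_V). Setting ∂π_V/∂q_V = 0: 258 - 4q_V - 2(q_A + q_U) = 0.
Arcadia's profit: π_A = (272 - 2Q)q_A - (4q_A). Setting ∂π_A/∂q_A = 0: 268 - 4q_A - 2(q_V + q_U) = 0.
Umbra's first-order condition: 266 - 4q_U - 2(q_V + q_A) = 0.
Adding the 3 first-order conditions: 792 − 8Q = 0, so Q = 99.
Back-substituting: q_V = (258 − 198)/2 = 30, q_A = (268 − 198)/2 = 35, q_U = (266 − 198)/2 = 34.

30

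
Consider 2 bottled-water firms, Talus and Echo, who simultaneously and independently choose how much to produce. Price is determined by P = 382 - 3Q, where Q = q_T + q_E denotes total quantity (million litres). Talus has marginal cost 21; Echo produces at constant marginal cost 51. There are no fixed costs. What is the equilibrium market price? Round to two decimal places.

Talus's profit: π_T = (382 - 3Q)q_T - (21q_T). Setting ∂π_T/∂q_T = 0: 361 - 6q_T - 3(q_E) = 0.
Echo's profit: π_E = (382 - 3Q)q_E - (51q_E). Setting ∂π_E/∂q_E = 0: 331 - 6q_E - 3(q_T) = 0.
Best responses: q_T = (361 - 3q_E)/6, q_E = (331 - 3q_T)/6.
Solving the pair: q_T = 391/9, q_E = 301/9.
Total output Q = 692/9, so price P = 382 - 3·(692/9) = 454/3.

151.33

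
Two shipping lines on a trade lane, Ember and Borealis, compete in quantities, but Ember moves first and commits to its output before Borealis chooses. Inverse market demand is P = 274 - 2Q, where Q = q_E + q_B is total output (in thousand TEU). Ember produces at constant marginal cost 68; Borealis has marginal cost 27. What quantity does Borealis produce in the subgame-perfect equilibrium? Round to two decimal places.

41.13

The follower Borealis best-responds to any q_E: π_B = (274 - 2Q)q_B - 27q_B.
Follower FOC: 247 - 2q_E - 4q_B = 0, so q_B(q_E) = (247 - 2q_E)/4.
Ember substitutes q_B(q_E) into its own profit: π_E = q_E(274 - 2q_E - (247 - 2q_E)/2) - 68q_E = (301/2 - q_E)q_E - 68q_E.
Leader FOC: 165/2 - 2q_E = 0, so q_E = 165/4.
Then q_B = (247 - 2·(165/4))/4 = 329/8.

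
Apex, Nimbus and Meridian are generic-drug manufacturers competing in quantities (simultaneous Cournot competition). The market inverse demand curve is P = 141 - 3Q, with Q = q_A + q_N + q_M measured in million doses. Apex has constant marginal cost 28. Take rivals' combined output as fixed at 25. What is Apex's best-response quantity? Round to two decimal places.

With rivals' combined output fixed at 25, Apex's profit is π_A = (141 - 3·25 - 3q_A)q_A - (28q_A) = (66 - 3q_A)q_A - (28q_A).
∂π_A/∂q_A = 38 - 6q_A = 0, so q_A = 19/3.

6.33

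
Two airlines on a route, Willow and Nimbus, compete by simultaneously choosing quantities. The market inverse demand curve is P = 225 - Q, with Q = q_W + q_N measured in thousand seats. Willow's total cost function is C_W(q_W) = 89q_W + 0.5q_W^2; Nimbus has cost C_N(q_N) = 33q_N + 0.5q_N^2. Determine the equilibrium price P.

Willow's profit: π_W = (225 - Q)q_W - (89q_W + (1/2)q_W²). Setting ∂π_W/∂q_W = 0: 136 - 3q_W - (q_N) = 0.
Nimbus's first-order condition: 192 - 3q_N - (q_W) = 0.
Rearranging gives the reaction functions q_W = (136 - q_N)/3 and q_N = (192 - q_W)/3.
Substituting one into the other gives q_W = 27 and q_N = 55.
Total output Q = 82, so price P = 225 - 82 = 143.

143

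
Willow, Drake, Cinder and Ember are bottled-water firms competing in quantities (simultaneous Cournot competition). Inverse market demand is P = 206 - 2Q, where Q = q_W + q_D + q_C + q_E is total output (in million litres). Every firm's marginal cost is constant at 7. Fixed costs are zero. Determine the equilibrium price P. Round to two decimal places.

Each firm earns π_i = (206 - 2Q)q_i - 7q_i.
First-order condition (treating rivals' output as given): 199 - 4q_i - 2·Σ_{j≠i} q_j = 0.
With identical firms every q_j equals q_i, so Σ_{j≠i} q_j = 3q_i and 199 = 10q_i, giving q_i = 199/10.
Total output Q = 398/5, so price P = 206 - 2·(398/5) = 234/5.

46.80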